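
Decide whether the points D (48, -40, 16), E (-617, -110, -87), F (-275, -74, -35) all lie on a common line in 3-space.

DE = (-665, -70, -103), DF = (-323, -34, -51).
DE × DF = (68, -646, 0).
The cross product is nonzero, so the points do not lie on one line.

No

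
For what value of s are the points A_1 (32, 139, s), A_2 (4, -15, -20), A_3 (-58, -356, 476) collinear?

-244

Collinearity requires A_1A_2 × A_1A_3 = 0; each component is linear in s.
The x-component gives (-341)s + (-83204) = 0, so s = -244.
The remaining components then also vanish.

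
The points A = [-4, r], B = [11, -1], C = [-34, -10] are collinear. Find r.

-4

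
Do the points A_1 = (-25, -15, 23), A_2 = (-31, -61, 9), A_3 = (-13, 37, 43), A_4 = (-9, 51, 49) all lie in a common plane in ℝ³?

The four points are coplanar iff the 3×3 determinant with rows A_1A_2, A_1A_3, A_1A_4 is zero.
Rows: (-6, -46, -14), (12, 52, 20), (16, 66, 26).
Expanding along the first row: (-6)(32) − (-46)(-8) + (-14)(-40) = 0.
Zero determinant ⇒ coplanar.

Yes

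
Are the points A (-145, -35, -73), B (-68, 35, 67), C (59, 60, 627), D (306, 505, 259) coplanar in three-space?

No

With A as base: AB = (77, 70, 140), AC = (204, 95, 700), AD = (451, 540, 332).
AC × AD = (-346460, 247972, 67315).
AB · (AC × AD) = 104720.
Since 104720 ≠ 0, the four points are not coplanar.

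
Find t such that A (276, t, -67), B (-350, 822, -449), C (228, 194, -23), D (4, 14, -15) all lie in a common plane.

336

Coplanarity ⇔ det[AB; AC; AD] = 0.
Expanding, this is linear in t: (100048)t + (-33616128) = 0.
So t = 336.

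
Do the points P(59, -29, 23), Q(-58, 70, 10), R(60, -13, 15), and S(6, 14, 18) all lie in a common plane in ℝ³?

A normal to the plane through P, Q, R is n = PQ × PR = (-584, -949, -1971).
The plane has equation n·X = -52268. For S: n·S = -52268.
Equal, so S lies in the plane and all four are coplanar.

Yes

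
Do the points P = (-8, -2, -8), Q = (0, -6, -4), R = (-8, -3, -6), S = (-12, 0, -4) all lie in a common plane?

A normal to the plane through P, Q, R is n = PQ × PR = (-4, -16, -8).
The plane has equation n·X = 128. For S: n·S = 80.
80 ≠ 128, so S is off the plane.

No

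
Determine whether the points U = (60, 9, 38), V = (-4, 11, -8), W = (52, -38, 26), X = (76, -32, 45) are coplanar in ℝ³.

The four points are coplanar iff the 3×3 determinant with rows UV, UW, UX is zero.
Rows: (-64, 2, -46), (-8, -47, -12), (16, -41, 7).
Expanding along the first row: (-64)(-821) − (2)(136) + (-46)(1080) = 2592.
Nonzero ⇒ not coplanar.

No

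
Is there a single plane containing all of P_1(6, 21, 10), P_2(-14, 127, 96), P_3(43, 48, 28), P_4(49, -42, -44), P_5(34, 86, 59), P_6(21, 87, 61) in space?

The plane through P_1, P_2, P_3 has normal n = P_1P_2 × P_1P_3 = (-414, 3542, -4462) and equation n·P = 27278.
Checking the remaining points: n·P_4 = 27278, n·P_5 = 27278, n·P_6 = 27278.
All equal 27278, so all 6 points lie in one plane.

Yes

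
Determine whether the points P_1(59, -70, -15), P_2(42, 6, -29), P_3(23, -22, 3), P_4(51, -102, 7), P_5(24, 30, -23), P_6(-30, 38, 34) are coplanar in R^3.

The plane through P_1, P_2, P_3 has normal n = P_1P_2 × P_1P_3 = (2040, 810, 1920) and equation n·P = 34860.
Checking the remaining points: n·P_4 = 34860, n·P_5 = 29100, n·P_6 = 34860.
Since n·P_5 = 29100 ≠ 34860, P_5 is off the plane and the points are not all coplanar.

No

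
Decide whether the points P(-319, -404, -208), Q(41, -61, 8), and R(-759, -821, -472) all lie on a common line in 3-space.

PQ = (360, 343, 216), PR = (-440, -417, -264).
PQ × PR = (-480, 0, 800).
The cross product is nonzero, so the points do not lie on one line.

No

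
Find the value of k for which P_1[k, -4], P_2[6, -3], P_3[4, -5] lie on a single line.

5

The three points are collinear iff det[P_1P_2; P_1P_3] = 0.
This determinant is linear in k: (2)k + (-10) = 0, so k = 5.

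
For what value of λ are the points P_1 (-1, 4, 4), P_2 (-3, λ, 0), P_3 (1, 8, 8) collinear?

Collinearity requires P_1P_2 × P_1P_3 = 0; each component is linear in λ.
The x-component gives (4)λ + (0) = 0, so λ = 0.
The remaining components then also vanish.

0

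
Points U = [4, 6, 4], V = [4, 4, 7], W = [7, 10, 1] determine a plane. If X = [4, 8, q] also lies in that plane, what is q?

Coplanarity requires UV · (UW × UX) = 0.
UV = (0, -2, 3), UW = (3, 4, -3); the triple product is linear in q with coefficient 6 and constant term -6.
Setting it to zero: q = 1.

1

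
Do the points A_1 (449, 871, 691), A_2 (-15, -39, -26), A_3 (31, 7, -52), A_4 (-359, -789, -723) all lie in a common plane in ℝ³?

Yes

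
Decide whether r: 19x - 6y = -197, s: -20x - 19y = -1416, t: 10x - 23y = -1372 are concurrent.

No

The three lines meet at one point iff the augmented coefficient matrix [aᵢ bᵢ cᵢ] has rank < 3, i.e. its determinant vanishes.
Here the determinant is -1950.
Nonzero, so no common point exists.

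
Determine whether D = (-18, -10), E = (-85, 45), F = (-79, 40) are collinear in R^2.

No

DE = (-67, 55), DF = (-61, 50).
If collinear, DF would be a scalar multiple of DE. But (-67)·(50) ≠ (55)·(-61) (difference 5), so they are not parallel; the points are not collinear.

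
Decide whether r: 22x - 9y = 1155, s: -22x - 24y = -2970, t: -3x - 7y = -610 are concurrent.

Intersecting r and s: solving the 2×2 system gives (x, y) = (75, 55).
Substitute into t: (-3)(75) + (-7)(55) = -610.
This equals -610, so (75, 55) lies on all three lines and they are concurrent.

Yes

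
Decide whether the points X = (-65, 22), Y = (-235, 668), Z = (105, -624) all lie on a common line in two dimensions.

Yes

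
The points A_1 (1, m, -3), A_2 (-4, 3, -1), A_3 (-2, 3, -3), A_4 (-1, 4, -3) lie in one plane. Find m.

6

Coplanarity ⇔ det[A_1A_2; A_1A_3; A_1A_4] = 0.
Expanding, this is linear in m: (2)m + (-12) = 0.
So m = 6.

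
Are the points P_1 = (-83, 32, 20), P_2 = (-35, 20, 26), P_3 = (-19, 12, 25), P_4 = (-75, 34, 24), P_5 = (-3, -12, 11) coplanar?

The plane through P_1, P_2, P_3 has normal n = P_1P_2 × P_1P_3 = (60, 144, -192) and equation n·P = -4212.
Checking the remaining points: n·P_4 = -4212, n·P_5 = -4020.
Since n·P_5 = -4020 ≠ -4212, P_5 is off the plane and the points are not all coplanar.

No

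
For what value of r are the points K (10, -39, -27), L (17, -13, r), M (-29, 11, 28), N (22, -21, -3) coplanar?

6

Normal to plane KMN: n = (210, 1596, -1302); plane equation n·P = -24990.
Requiring n·L = -24990: (-1302)r + (-17178) = -24990.
So r = 6.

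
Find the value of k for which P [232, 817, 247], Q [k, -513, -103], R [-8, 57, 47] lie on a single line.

-188

Collinearity requires PQ × PR = 0; each component is linear in k.
The y-component gives (200)k + (37600) = 0, so k = -188.
The remaining components then also vanish.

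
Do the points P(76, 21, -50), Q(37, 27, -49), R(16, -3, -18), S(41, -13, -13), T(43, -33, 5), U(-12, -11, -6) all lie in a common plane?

Yes

The plane through P, Q, R has normal n = PQ × PR = (216, 1188, 1296) and equation n·X = -23436.
Checking the remaining points: n·S = -23436, n·T = -23436, n·U = -23436.
All equal -23436, so all 6 points lie in one plane.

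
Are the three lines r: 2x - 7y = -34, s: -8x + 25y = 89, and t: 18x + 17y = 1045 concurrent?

No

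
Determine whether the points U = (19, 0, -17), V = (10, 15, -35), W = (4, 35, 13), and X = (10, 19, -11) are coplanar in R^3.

Yes

A normal to the plane through U, V, W is n = UV × UW = (1080, 540, -90).
The plane has equation n·P = 22050. For X: n·X = 22050.
Equal, so X lies in the plane and all four are coplanar.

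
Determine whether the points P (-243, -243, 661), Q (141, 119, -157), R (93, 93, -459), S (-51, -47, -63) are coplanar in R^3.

Yes

A normal to the plane through P, Q, R is n = PQ × PR = (-130592, 155232, 7392).
The plane has equation n·X = -1101408. For S: n·S = -1101408.
Equal, so S lies in the plane and all four are coplanar.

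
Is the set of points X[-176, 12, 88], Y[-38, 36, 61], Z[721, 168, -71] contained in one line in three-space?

No

XY = (138, 24, -27), XZ = (897, 156, -159).
Comparing components 2 and 3: (24)(-159) − (-27)(156) = 396 ≠ 0, so XY and XZ are not parallel and the points are not collinear.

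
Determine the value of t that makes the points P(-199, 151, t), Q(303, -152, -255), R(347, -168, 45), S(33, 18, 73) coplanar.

-40

Coplanarity ⇔ det[PQ; PR; PS] = 0.
Expanding, this is linear in t: (-3160)t + (-126400) = 0.
So t = -40.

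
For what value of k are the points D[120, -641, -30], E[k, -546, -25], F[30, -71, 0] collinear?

Collinearity requires DE × DF = 0; each component is linear in k.
The y-component gives (-30)k + (3150) = 0, so k = 105.
The remaining components then also vanish.

105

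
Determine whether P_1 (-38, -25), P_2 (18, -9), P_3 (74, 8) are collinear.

P_1P_2 = (56, 16), P_1P_3 = (112, 33).
det[P_1P_2; P_1P_3] = (56)(33) − (16)(112) = 56.
The determinant is nonzero, so they are not collinear.

No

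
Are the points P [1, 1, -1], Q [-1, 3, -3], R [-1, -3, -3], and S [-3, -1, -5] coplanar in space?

Yes

A normal to the plane through P, Q, R is n = PQ × PR = (-12, 0, 12).
The plane has equation n·X = -24. For S: n·S = -24.
Equal, so S lies in the plane and all four are coplanar.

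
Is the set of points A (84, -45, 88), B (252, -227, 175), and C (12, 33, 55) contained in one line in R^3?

AB = (168, -182, 87), AC = (-72, 78, -33).
AB × AC = (-780, -720, 0).
The cross product is nonzero, so the points do not lie on one line.

No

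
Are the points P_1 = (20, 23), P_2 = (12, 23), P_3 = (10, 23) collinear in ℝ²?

P_1P_2 = (-8, 0), P_1P_3 = (-10, 0).
Twice the signed area of △P_1P_2P_3 is (-8)(0) − (0)(-10) = 0.
The triangle is degenerate (zero area), so the points are collinear.

Yes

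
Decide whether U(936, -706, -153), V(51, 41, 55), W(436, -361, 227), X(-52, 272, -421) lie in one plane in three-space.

No

With U as base: UV = (-885, 747, 208), UW = (-500, 345, 380), UX = (-988, 978, -268).
UW × UX = (-464100, -509440, -148140).
UV · (UW × UX) = -636300.
Since -636300 ≠ 0, the four points are not coplanar.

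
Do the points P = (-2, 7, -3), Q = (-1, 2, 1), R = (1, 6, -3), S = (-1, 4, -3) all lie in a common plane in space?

No

A normal to the plane through P, Q, R is n = PQ × PR = (4, 12, 14).
The plane has equation n·X = 34. For S: n·S = 2.
2 ≠ 34, so S is off the plane.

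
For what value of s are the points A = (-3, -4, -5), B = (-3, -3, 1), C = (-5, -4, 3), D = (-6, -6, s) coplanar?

-5

Coplanarity ⇔ det[AB; AC; AD] = 0.
Expanding, this is linear in s: (2)s + (10) = 0.
So s = -5.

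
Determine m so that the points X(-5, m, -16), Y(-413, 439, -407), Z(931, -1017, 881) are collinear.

Direction YZ = (1344, -1456, 1288). From the x-coordinate of X, the parameter along the line is τ = (-5 − (-413))/1344 = 17/56.
Then m = 439 + 17/56·(-1456) = -3.

-3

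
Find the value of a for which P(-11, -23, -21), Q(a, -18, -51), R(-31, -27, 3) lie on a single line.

14

Collinearity requires PQ × PR = 0; each component is linear in a.
The y-component gives (-24)a + (336) = 0, so a = 14.
The remaining components then also vanish.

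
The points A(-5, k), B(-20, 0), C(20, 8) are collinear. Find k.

3

Collinearity: (A − B) must be parallel to (C − B) = (40, 8).
Cross-multiplying the components: (k − 0)·(40) = (15)·(8).
Solving gives k = 3.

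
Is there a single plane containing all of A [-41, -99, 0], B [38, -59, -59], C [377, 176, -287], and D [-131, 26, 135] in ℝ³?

Yes

With A as base: AB = (79, 40, -59), AC = (418, 275, -287), AD = (-90, 125, 135).
AC × AD = (73000, -30600, 77000).
AB · (AC × AD) = 0.
The scalar triple product vanishes, so the four points are coplanar.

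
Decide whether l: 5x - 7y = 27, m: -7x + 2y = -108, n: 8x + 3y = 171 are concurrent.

Intersecting l and m: solving the 2×2 system gives (x, y) = (18, 9).
Substitute into n: (8)(18) + (3)(9) = 171.
This equals 171, so (18, 9) lies on all three lines and they are concurrent.

Yes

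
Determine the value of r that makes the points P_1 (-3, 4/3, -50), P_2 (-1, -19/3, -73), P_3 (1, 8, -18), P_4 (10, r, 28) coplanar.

Normal to plane P_1P_2P_3: n = (-92, -156, 44); plane equation n·P = -2132.
Requiring n·P_4 = -2132: (-156)r + (312) = -2132.
So r = 47/3.

47/3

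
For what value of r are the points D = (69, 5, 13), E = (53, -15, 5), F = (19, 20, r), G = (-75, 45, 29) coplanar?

19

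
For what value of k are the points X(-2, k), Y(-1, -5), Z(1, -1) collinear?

The three points are collinear iff det[XY; XZ] = 0.
This determinant is linear in k: (2)k + (14) = 0, so k = -7.

-7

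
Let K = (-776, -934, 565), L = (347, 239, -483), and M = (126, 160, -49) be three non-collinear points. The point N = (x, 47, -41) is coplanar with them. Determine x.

55

The plane through K, L, M has equation 426290x − 255774y + 170516z = 4433416.
Substituting N: (426290)x + (-19012534) = 4433416, so x = 55.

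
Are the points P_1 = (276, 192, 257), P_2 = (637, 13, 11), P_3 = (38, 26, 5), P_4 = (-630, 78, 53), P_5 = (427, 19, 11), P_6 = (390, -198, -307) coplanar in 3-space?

The plane through P_1, P_2, P_3 has normal n = P_1P_2 × P_1P_3 = (4272, 149520, -102528) and equation n·P = 3537216.
Checking the remaining points: n·P_4 = 3537216, n·P_5 = 3537216, n·P_6 = 3537216.
All equal 3537216, so all 6 points lie in one plane.

Yes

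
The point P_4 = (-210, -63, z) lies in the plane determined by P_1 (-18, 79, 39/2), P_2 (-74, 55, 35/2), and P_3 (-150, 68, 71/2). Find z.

-29/2

A normal to the plane is n = P_1P_2 × P_1P_3 = (-406, 1160, -2552).
P_4 lies in the plane iff n · P_1P_4 = 0.
This gives (-2552)z + (-37004) = 0, so z = -29/2.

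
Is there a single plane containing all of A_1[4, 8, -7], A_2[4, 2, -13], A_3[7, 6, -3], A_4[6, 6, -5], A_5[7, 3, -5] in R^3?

No

The plane through A_1, A_2, A_3 has normal n = A_1A_2 × A_1A_3 = (-36, -18, 18) and equation n·P = -414.
Checking the remaining points: n·A_4 = -414, n·A_5 = -396.
Since n·A_5 = -396 ≠ -414, A_5 is off the plane and the points are not all coplanar.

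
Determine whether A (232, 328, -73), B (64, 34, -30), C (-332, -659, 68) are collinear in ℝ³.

No

AB = (-168, -294, 43), AC = (-564, -987, 141).
Comparing components 2 and 3: (-294)(141) − (43)(-987) = 987 ≠ 0, so AB and AC are not parallel and the points are not collinear.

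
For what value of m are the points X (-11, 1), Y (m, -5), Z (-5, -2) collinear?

The three points are collinear iff det[XY; XZ] = 0.
This determinant is linear in m: (-3)m + (3) = 0, so m = 1.

1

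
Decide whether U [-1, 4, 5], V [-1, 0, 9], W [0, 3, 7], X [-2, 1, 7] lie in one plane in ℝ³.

A normal to the plane through U, V, W is n = UV × UW = (-4, 4, 4).
The plane has equation n·P = 40. For X: n·X = 40.
Equal, so X lies in the plane and all four are coplanar.

Yes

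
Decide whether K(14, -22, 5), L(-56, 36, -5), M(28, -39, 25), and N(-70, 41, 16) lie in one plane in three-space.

A normal to the plane through K, L, M is n = KL × KM = (990, 1260, 378).
The plane has equation n·P = -11970. For N: n·N = -11592.
-11592 ≠ -11970, so N is off the plane.

No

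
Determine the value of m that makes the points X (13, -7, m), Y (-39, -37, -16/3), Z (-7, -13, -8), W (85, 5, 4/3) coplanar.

The points are coplanar iff XY · (XZ × XW) = 0.
Expanding, this is linear in m: (1632)m + (10880) = 0.
So m = -20/3.

-20/3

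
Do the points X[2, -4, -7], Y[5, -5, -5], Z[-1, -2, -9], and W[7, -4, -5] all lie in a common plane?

A normal to the plane through X, Y, Z is n = XY × XZ = (-2, 0, 3).
The plane has equation n·P = -25. For W: n·W = -29.
-29 ≠ -25, so W is off the plane.

No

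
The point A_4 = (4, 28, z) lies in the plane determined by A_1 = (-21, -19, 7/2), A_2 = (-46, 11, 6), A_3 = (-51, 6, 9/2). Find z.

15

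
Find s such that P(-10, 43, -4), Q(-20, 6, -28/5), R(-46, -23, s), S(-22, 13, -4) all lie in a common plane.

Normal to plane PQS: n = (-48, 96/5, -144); plane equation n·X = 9408/5.
Requiring n·R = 9408/5: (-144)s + (8832/5) = 9408/5.
So s = -4/5.

-4/5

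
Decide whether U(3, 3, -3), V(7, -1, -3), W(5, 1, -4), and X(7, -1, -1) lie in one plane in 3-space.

Yes

With U as base: UV = (4, -4, 0), UW = (2, -2, -1), UX = (4, -4, 2).
UW × UX = (-8, -8, 0).
UV · (UW × UX) = 0.
The scalar triple product vanishes, so the four points are coplanar.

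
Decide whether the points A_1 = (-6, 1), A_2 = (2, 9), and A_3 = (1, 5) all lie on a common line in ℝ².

No

A_1A_2 = (8, 8), A_1A_3 = (7, 4).
det[A_1A_2; A_1A_3] = (8)(4) − (8)(7) = -24.
The determinant is nonzero, so they are not collinear.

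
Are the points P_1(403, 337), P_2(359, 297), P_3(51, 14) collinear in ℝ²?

P_1P_2 = (-44, -40), P_1P_3 = (-352, -323).
If collinear, P_1P_3 would be a scalar multiple of P_1P_2. But (-44)·(-323) ≠ (-40)·(-352) (difference 132), so they are not parallel; the points are not collinear.

No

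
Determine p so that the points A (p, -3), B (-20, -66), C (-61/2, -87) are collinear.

Collinearity: (A − B) must be parallel to (C − B) = (-21/2, -21).
Cross-multiplying the components: (p − (-20))·(-21) = (63)·(-21/2).
Solving gives p = 23/2.

23/2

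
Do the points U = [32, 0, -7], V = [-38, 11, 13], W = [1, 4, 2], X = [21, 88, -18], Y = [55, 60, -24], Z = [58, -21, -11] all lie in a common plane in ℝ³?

The plane through U, V, W has normal n = UV × UW = (19, 10, 61) and equation n·P = 181.
Checking the remaining points: n·X = 181, n·Y = 181, n·Z = 221.
Since n·Z = 221 ≠ 181, Z is off the plane and the points are not all coplanar.

No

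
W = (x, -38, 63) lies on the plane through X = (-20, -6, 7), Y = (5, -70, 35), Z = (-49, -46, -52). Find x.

17

A normal to the plane is n = XY × XZ = (4896, 663, -2856).
W lies in the plane iff n · XW = 0.
This gives (4896)x + (-83232) = 0, so x = 17.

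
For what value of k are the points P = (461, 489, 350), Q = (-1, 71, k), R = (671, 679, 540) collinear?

-68

Collinearity requires PQ × PR = 0; each component is linear in k.
The x-component gives (-190)k + (-12920) = 0, so k = -68.
The remaining components then also vanish.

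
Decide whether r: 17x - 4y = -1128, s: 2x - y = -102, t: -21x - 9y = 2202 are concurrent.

Yes

Intersecting r and s: solving the 2×2 system gives (x, y) = (-80, -58).
Substitute into t: (-21)(-80) + (-9)(-58) = 2202.
This equals 2202, so (-80, -58) lies on all three lines and they are concurrent.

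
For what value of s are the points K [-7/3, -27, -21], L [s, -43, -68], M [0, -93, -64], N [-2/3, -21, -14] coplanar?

Normal to plane KMN: n = (-204, -88, 124); plane equation n·P = 248.
Requiring n·L = 248: (-204)s + (-4648) = 248.
So s = -24.

-24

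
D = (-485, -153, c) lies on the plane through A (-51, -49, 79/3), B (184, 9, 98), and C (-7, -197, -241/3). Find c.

-311/3

The plane through A, B, C has equation 4420x + 28220y − 37332z = -2591276.
Substituting D: (-37332)c + (-6461360) = -2591276, so c = -311/3.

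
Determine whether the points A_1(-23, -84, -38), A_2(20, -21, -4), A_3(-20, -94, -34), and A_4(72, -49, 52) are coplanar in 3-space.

A normal to the plane through A_1, A_2, A_3 is n = A_1A_2 × A_1A_3 = (592, -70, -619).
The plane has equation n·P = 15786. For A_4: n·A_4 = 13866.
13866 ≠ 15786, so A_4 is off the plane.

No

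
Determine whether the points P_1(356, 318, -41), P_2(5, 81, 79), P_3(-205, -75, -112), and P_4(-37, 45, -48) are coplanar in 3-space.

Yes

A normal to the plane through P_1, P_2, P_3 is n = P_1P_2 × P_1P_3 = (63987, -92241, 4986).
The plane has equation n·P = -6757692. For P_4: n·P_4 = -6757692.
Equal, so P_4 lies in the plane and all four are coplanar.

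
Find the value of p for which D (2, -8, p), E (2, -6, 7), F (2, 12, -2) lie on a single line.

Collinearity requires DE × DF = 0; each component is linear in p.
The x-component gives (18)p + (-144) = 0, so p = 8.
The remaining components then also vanish.

8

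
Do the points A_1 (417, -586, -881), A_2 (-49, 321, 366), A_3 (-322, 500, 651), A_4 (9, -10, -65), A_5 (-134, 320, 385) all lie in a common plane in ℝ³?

No

The plane through A_1, A_2, A_3 has normal n = A_1A_2 × A_1A_3 = (35282, -207621, 164197) and equation n·P = -8279057.
Checking the remaining points: n·A_4 = -8279057, n·A_5 = -7950663.
Since n·A_5 = -7950663 ≠ -8279057, A_5 is off the plane and the points are not all coplanar.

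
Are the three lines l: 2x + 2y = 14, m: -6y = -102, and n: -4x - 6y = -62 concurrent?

Yes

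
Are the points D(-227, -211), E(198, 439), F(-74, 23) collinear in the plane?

Yes

DE = (425, 650), DF = (153, 234).
Twice the signed area of △DEF is (425)(234) − (650)(153) = 0.
The triangle is degenerate (zero area), so the points are collinear.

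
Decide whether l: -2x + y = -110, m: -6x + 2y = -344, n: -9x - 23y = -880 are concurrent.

Yes

Intersecting l and m: solving the 2×2 system gives (x, y) = (62, 14).
Substitute into n: (-9)(62) + (-23)(14) = -880.
This equals -880, so (62, 14) lies on all three lines and they are concurrent.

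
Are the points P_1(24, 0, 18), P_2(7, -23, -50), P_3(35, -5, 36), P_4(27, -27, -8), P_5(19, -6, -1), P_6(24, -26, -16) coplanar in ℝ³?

The plane through P_1, P_2, P_3 has normal n = P_1P_2 × P_1P_3 = (-754, -442, 338) and equation n·P = -12012.
Checking the remaining points: n·P_4 = -11128, n·P_5 = -12012, n·P_6 = -12012.
Since n·P_4 = -11128 ≠ -12012, P_4 is off the plane and the points are not all coplanar.

No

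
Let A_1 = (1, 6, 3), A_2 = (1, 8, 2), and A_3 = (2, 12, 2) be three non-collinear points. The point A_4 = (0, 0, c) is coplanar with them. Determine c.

4

Coplanarity requires A_1A_2 · (A_1A_3 × A_1A_4) = 0.
A_1A_2 = (0, 2, -1), A_1A_3 = (1, 6, -1); the triple product is linear in c with coefficient -2 and constant term 8.
Setting it to zero: c = 4.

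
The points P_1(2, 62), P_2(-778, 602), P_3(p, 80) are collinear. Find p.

Collinearity: (P_3 − P_1) must be parallel to (P_2 − P_1) = (-780, 540).
Cross-multiplying the components: (p − 2)·(540) = (18)·(-780).
Solving gives p = -24.

-24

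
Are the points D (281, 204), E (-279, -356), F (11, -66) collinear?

DE = (-560, -560), DF = (-270, -270).
det[DE; DF] = (-560)(-270) − (-560)(-270) = 0.
The determinant is zero, so the points are collinear.

Yes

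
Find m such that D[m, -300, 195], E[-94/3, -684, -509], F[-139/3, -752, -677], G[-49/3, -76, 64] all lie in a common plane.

22

Coplanarity ⇔ det[DE; DF; DG] = 0.
Expanding, this is linear in m: (-63180)m + (1389960) = 0.
So m = 22.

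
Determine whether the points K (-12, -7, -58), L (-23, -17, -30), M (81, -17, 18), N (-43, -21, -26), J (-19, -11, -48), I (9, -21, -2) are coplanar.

Yes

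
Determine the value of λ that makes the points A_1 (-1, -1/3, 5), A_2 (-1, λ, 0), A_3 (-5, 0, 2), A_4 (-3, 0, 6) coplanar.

-2/3

Normal to plane A_1A_3A_4: n = (4/3, 10, -2/3); plane equation n·P = -8.
Requiring n·A_2 = -8: (10)λ + (-4/3) = -8.
So λ = -2/3.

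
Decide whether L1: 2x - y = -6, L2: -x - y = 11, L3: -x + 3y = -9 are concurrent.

The three lines meet at one point iff the augmented coefficient matrix [aᵢ bᵢ cᵢ] has rank < 3, i.e. its determinant vanishes.
Here the determinant is -4.
Nonzero, so no common point exists.

No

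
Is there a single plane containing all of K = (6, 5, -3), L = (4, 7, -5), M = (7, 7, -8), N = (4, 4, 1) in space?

Yes

The four points are coplanar iff the 3×3 determinant with rows KL, KM, KN is zero.
Rows: (-2, 2, -2), (1, 2, -5), (-2, -1, 4).
Expanding along the first row: (-2)(3) − (2)(-6) + (-2)(3) = 0.
Zero determinant ⇒ coplanar.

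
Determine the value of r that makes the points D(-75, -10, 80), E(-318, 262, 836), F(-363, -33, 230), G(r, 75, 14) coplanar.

285

The points are coplanar iff DE · (DF × DG) = 0.
Expanding, this is linear in r: (58188)r + (-16583580) = 0.
So r = 285.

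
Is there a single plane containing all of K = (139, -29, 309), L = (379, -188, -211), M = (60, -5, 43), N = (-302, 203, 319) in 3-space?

No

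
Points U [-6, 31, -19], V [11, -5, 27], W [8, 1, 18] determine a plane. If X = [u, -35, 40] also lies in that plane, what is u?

A normal to the plane is n = UV × UW = (48, 15, -6).
X lies in the plane iff n · UX = 0.
This gives (48)u + (-1056) = 0, so u = 22.

22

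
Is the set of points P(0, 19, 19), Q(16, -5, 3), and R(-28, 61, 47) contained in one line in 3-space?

PQ = (16, -24, -16), PR = (-28, 42, 28).
Each component of PR is -7/4 times the corresponding component of PQ, so PR = -7/4·PQ and the points are collinear.

Yes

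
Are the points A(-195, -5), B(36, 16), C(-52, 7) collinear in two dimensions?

AB = (231, 21), AC = (143, 12).
If collinear, AC would be a scalar multiple of AB. But (231)·(12) ≠ (21)·(143) (difference -231), so they are not parallel; the points are not collinear.

No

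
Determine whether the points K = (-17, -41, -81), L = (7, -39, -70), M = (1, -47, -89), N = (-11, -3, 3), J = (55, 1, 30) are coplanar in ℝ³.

Yes

The plane through K, L, M has normal n = KL × KM = (50, 390, -180) and equation n·P = -2260.
Checking the remaining points: n·N = -2260, n·J = -2260.
All equal -2260, so all 5 points lie in one plane.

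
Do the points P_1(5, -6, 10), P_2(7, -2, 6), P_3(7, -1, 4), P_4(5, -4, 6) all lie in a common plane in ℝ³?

A normal to the plane through P_1, P_2, P_3 is n = P_1P_2 × P_1P_3 = (-4, 4, 2).
The plane has equation n·P = -24. For P_4: n·P_4 = -24.
Equal, so P_4 lies in the plane and all four are coplanar.

Yes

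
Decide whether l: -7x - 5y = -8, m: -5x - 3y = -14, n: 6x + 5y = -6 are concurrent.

Intersecting l and m: solving the 2×2 system gives (x, y) = (23/2, -29/2).
Substitute into n: (6)(23/2) + (5)(-29/2) = -7/2.
But n requires -6 ≠ -7/2, so the three lines have no common point.

No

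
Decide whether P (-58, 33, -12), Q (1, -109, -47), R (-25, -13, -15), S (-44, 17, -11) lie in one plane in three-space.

No

The four points are coplanar iff the 3×3 determinant with rows PQ, PR, PS is zero.
Rows: (59, -142, -35), (33, -46, -3), (14, -16, 1).
Expanding along the first row: (59)(-94) − (-142)(75) + (-35)(116) = 1044.
Nonzero ⇒ not coplanar.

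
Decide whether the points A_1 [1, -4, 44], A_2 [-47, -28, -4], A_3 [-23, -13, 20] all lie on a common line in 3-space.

No

A_1A_2 = (-48, -24, -48), A_1A_3 = (-24, -9, -24).
A_1A_2 × A_1A_3 = (144, 0, -144).
The cross product is nonzero, so the points do not lie on one line.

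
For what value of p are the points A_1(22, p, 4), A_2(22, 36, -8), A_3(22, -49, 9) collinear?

-24

Direction A_2A_3 = (0, -85, 17). From the z-coordinate of A_1, the parameter along the line is τ = (4 − (-8))/17 = 12/17.
Then p = 36 + 12/17·(-85) = -24.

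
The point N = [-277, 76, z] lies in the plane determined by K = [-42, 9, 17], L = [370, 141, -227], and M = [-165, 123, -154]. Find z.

-70

Coplanarity requires KL · (KM × KN) = 0.
KL = (412, 132, -244), KM = (-123, 114, -171); the triple product is linear in z with coefficient 63204 and constant term 4424280.
Setting it to zero: z = -70.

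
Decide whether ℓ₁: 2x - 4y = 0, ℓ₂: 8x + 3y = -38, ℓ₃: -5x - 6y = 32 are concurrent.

Yes

Lines aᵢx + bᵢy = cᵢ with pairwise distinct directions are concurrent exactly when det[aᵢ bᵢ cᵢ] = 0.
Here the determinant is 0.
It vanishes, so the lines are concurrent at (-4, -2).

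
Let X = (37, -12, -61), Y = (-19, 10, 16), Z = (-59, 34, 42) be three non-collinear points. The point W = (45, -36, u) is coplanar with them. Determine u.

A normal to the plane is n = XY × XZ = (-1276, -1624, -464).
W lies in the plane iff n · XW = 0.
This gives (-464)u + (464) = 0, so u = 1.

1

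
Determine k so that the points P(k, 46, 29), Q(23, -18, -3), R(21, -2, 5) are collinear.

15

Direction QR = (-2, 16, 8). From the y-coordinate of P, the parameter along the line is τ = (46 − (-18))/16 = 4.
Then k = 23 + 4·(-2) = 15.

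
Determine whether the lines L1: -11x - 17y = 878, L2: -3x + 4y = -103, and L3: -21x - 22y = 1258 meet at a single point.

No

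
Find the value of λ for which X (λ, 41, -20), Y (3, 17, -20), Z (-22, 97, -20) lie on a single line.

Collinearity requires XY × XZ = 0; each component is linear in λ.
The z-component gives (-80)λ + (-360) = 0, so λ = -9/2.
The remaining components then also vanish.

-9/2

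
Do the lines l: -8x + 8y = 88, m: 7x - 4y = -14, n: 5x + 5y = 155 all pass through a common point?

Intersecting l and m: solving the 2×2 system gives (x, y) = (10, 21).
Substitute into n: (5)(10) + (5)(21) = 155.
This equals 155, so (10, 21) lies on all three lines and they are concurrent.

Yes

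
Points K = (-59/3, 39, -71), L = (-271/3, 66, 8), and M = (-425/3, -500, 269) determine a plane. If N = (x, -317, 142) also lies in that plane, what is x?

-91

A normal to the plane is n = KL × KM = (51761, 43166/3, 124150/3).
N lies in the plane iff n · KN = 0.
This gives (51761)x + (4710251) = 0, so x = -91.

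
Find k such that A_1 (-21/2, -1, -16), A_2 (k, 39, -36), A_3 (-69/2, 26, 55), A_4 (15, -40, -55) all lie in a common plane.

Normal to plane A_1A_3A_4: n = (1716, 1749/2, 495/2); plane equation n·P = -45705/2.
Requiring n·A_2 = -45705/2: (1716)k + (50391/2) = -45705/2.
So k = -28.

-28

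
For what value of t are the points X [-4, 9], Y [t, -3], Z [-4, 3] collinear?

-4

Collinearity: (Y − X) must be parallel to (Z − X) = (0, -6).
Cross-multiplying the components: (t − (-4))·(-6) = (-12)·(0).
Solving gives t = -4.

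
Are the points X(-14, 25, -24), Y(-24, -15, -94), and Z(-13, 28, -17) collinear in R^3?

No

XY = (-10, -40, -70), XZ = (1, 3, 7).
Comparing components 2 and 3: (-40)(7) − (-70)(3) = -70 ≠ 0, so XY and XZ are not parallel and the points are not collinear.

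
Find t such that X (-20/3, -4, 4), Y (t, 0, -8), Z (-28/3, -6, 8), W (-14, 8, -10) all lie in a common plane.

8

Coplanarity ⇔ det[XY; XZ; XW] = 0.
Expanding, this is linear in t: (-20)t + (160) = 0.
So t = 8.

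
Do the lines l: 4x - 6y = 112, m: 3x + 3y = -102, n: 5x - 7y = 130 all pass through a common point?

Intersecting l and m: solving the 2×2 system gives (x, y) = (-46/5, -124/5).
Substitute into n: (5)(-46/5) + (-7)(-124/5) = 638/5.
But n requires 130 ≠ 638/5, so the three lines have no common point.

No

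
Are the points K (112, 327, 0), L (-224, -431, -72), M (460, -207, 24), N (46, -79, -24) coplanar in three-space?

The four points are coplanar iff the 3×3 determinant with rows KL, KM, KN is zero.
Rows: (-336, -758, -72), (348, -534, 24), (-66, -406, -24).
Expanding along the first row: (-336)(22560) − (-758)(-6768) + (-72)(-176532) = 0.
Zero determinant ⇒ coplanar.

Yes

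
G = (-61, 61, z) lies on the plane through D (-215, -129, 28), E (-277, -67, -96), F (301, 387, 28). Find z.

Coplanarity requires DE · (DF × DG) = 0.
DE = (-62, 62, -124), DF = (516, 516, 0); the triple product is linear in z with coefficient -63984 and constant term -511872.
Setting it to zero: z = -8.

-8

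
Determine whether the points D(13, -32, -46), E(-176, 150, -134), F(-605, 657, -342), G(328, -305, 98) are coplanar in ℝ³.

With D as base: DE = (-189, 182, -88), DF = (-618, 689, -296), DG = (315, -273, 144).
DF × DG = (18408, -4248, -48321).
DE · (DF × DG) = 0.
The scalar triple product vanishes, so the four points are coplanar.

Yes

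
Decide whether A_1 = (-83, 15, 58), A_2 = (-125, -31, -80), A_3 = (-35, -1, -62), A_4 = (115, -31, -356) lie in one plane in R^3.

A normal to the plane through A_1, A_2, A_3 is n = A_1A_2 × A_1A_3 = (3312, -11664, 2880).
The plane has equation n·P = -282816. For A_4: n·A_4 = -282816.
Equal, so A_4 lies in the plane and all four are coplanar.

Yes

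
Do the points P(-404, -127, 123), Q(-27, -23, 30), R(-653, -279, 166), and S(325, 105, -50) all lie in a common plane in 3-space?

With P as base: PQ = (377, 104, -93), PR = (-249, -152, 43), PS = (729, 232, -173).
PR × PS = (16320, -11730, 53040).
PQ · (PR × PS) = 0.
The scalar triple product vanishes, so the four points are coplanar.

Yes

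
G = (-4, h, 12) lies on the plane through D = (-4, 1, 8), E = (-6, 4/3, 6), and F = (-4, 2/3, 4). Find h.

4/3

A normal to the plane is n = DE × DF = (-2, -8, 2/3).
G lies in the plane iff n · DG = 0.
This gives (-8)h + (32/3) = 0, so h = 4/3.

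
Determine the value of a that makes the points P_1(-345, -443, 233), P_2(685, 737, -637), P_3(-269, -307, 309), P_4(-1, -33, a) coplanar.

-12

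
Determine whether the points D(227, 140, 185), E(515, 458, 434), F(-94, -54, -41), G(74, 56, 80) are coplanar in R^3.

A normal to the plane through D, E, F is n = DE × DF = (-23562, -14841, 46206).
The plane has equation n·P = 1121796. For G: n·G = 1121796.
Equal, so G lies in the plane and all four are coplanar.

Yes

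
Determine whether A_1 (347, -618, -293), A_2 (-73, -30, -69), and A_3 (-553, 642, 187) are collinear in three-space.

Yes

A_1A_2 = (-420, 588, 224), A_1A_3 = (-900, 1260, 480).
Each component of A_1A_3 is 15/7 times the corresponding component of A_1A_2, so A_1A_3 = 15/7·A_1A_2 and the points are collinear.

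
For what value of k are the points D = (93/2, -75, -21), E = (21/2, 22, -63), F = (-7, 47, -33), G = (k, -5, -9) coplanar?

Normal to plane DEF: n = (3960, 1815, 1595/2); plane equation n·P = 62535/2.
Requiring n·G = 62535/2: (3960)k + (-32505/2) = 62535/2.
So k = 12.

12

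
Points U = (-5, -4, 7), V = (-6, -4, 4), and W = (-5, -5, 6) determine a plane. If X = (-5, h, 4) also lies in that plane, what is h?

Coplanarity requires UV · (UW × UX) = 0.
UV = (-1, 0, -3), UW = (0, -1, -1); the triple product is linear in h with coefficient -1 and constant term -7.
Setting it to zero: h = -7.

-7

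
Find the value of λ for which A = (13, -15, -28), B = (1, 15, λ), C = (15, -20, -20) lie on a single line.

-76

Direction AC = (2, -5, 8). From the x-coordinate of B, the parameter along the line is τ = (1 − 13)/2 = -6.
Then λ = (-28) + (-6)·(8) = -76.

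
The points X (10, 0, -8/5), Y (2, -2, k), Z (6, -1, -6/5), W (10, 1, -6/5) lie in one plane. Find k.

-4/5

Coplanarity ⇔ det[XY; XZ; XW] = 0.
Expanding, this is linear in k: (-4)k + (-16/5) = 0.
So k = -4/5.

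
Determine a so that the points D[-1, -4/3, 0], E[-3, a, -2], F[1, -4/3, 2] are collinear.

Collinearity requires DE × DF = 0; each component is linear in a.
The x-component gives (2)a + (8/3) = 0, so a = -4/3.
The remaining components then also vanish.

-4/3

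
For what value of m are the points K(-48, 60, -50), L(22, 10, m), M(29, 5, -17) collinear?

Direction KM = (77, -55, 33). From the x-coordinate of L, the parameter along the line is τ = (22 − (-48))/77 = 10/11.
Then m = (-50) + 10/11·(33) = -20.

-20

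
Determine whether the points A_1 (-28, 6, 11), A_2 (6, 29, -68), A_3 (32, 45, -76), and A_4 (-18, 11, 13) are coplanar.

No

With A_1 as base: A_1A_2 = (34, 23, -79), A_1A_3 = (60, 39, -87), A_1A_4 = (10, 5, 2).
A_1A_3 × A_1A_4 = (513, -990, -90).
A_1A_2 · (A_1A_3 × A_1A_4) = 1782.
Since 1782 ≠ 0, the four points are not coplanar.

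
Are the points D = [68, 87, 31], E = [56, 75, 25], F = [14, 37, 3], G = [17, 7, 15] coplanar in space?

No

A normal to the plane through D, E, F is n = DE × DF = (36, -12, -48).
The plane has equation n·P = -84. For G: n·G = -192.
-192 ≠ -84, so G is off the plane.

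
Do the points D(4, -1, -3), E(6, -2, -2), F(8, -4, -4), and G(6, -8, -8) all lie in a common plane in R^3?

No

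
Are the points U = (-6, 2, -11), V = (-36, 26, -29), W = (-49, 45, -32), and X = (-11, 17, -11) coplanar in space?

No

A normal to the plane through U, V, W is n = UV × UW = (270, 144, -258).
The plane has equation n·P = 1506. For X: n·X = 2316.
2316 ≠ 1506, so X is off the plane.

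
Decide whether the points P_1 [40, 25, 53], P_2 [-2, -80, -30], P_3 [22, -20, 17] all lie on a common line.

P_1P_2 = (-42, -105, -83), P_1P_3 = (-18, -45, -36).
P_1P_2 × P_1P_3 = (45, -18, 0).
The cross product is nonzero, so the points do not lie on one line.

No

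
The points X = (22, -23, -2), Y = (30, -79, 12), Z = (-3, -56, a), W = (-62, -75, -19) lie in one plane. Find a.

The points are coplanar iff XY · (XZ × XW) = 0.
Expanding, this is linear in a: (5120)a + (17920) = 0.
So a = -7/2.

-7/2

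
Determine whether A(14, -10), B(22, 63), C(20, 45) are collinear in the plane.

AB = (8, 73), AC = (6, 55).
det[AB; AC] = (8)(55) − (73)(6) = 2.
The determinant is nonzero, so they are not collinear.

No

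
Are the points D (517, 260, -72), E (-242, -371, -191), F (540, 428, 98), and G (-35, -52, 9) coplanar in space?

No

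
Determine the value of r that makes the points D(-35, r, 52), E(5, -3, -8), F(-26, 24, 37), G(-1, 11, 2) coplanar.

Coplanarity ⇔ det[DE; DF; DG] = 0.
Expanding, this is linear in r: (-40)r + (1800) = 0.
So r = 45.

45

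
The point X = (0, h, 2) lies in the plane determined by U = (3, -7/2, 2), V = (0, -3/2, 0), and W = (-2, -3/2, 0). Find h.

Coplanarity requires UV · (UW × UX) = 0.
UV = (-3, 2, -2), UW = (-5, 2, -2); the triple product is linear in h with coefficient 4 and constant term 14.
Setting it to zero: h = -7/2.

-7/2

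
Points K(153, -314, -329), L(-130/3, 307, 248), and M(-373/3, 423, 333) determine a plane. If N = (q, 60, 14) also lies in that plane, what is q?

26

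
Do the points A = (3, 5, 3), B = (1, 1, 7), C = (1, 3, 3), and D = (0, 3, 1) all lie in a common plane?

The four points are coplanar iff the 3×3 determinant with rows AB, AC, AD is zero.
Rows: (-2, -4, 4), (-2, -2, 0), (-3, -2, -2).
Expanding along the first row: (-2)(4) − (-4)(4) + (4)(-2) = 0.
Zero determinant ⇒ coplanar.

Yes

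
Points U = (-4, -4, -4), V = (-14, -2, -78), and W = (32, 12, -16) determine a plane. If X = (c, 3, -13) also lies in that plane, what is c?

11

Coplanarity requires UV · (UW × UX) = 0.
UV = (-10, 2, -74), UW = (36, 16, -12); the triple product is linear in c with coefficient 1160 and constant term -12760.
Setting it to zero: c = 11.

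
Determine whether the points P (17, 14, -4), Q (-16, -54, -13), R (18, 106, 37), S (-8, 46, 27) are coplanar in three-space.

Yes

With P as base: PQ = (-33, -68, -9), PR = (1, 92, 41), PS = (-25, 32, 31).
PR × PS = (1540, -1056, 2332).
PQ · (PR × PS) = 0.
The scalar triple product vanishes, so the four points are coplanar.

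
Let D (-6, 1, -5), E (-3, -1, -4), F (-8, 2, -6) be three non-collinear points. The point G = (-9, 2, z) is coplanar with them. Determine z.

Coplanarity requires DE · (DF × DG) = 0.
DE = (3, -2, 1), DF = (-2, 1, -1); the triple product is linear in z with coefficient -1 and constant term -7.
Setting it to zero: z = -7.

-7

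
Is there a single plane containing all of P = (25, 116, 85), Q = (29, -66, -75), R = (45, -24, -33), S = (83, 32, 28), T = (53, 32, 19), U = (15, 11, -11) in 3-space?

The plane through P, Q, R has normal n = PQ × PR = (-924, -2728, 3080) and equation n·X = -77748.
Checking the remaining points: n·S = -77748, n·T = -77748, n·U = -77748.
All equal -77748, so all 6 points lie in one plane.

Yes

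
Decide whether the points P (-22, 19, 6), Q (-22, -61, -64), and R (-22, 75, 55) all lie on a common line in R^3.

PQ = (0, -80, -70), PR = (0, 56, 49).
PQ × PR = (0, 0, 0).
The cross product vanishes, so the three points are collinear.

Yes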